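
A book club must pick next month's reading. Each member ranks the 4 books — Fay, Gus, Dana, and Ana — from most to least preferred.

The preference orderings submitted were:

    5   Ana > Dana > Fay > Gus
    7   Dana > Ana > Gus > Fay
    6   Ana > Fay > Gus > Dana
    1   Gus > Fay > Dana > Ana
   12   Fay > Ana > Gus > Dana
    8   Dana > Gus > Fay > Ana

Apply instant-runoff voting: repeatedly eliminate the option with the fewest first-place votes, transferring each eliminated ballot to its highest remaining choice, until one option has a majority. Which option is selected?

Round 1: Dana 15, Fay 12, Ana 11, Gus 1. Gus has the fewest and is eliminated.
Round 2: Dana 15, Fay 13, Ana 11. Ana has the fewest and is eliminated.
Round 3: Dana 20, Fay 19. Dana has a majority.

Dana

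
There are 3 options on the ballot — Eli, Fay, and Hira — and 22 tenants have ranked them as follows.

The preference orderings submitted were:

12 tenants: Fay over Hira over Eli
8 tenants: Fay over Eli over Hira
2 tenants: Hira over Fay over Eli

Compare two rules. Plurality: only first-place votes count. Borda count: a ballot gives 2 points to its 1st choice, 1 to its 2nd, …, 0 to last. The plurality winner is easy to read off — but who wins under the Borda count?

Plurality first-place counts: Eli 0, Fay 20, Hira 2 → Fay.
Borda totals: Eli 8, Fay 42, Hira 16 → Fay.

Fay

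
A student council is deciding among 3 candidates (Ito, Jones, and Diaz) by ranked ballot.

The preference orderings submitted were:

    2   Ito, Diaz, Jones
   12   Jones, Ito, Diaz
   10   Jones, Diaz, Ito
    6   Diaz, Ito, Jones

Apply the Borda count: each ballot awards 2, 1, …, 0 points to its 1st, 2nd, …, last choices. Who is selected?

Borda scores:
  Ito: 2·2 + 12·1 + 10·0 + 6·1 = 22
  Jones: 2·0 + 12·2 + 10·2 + 6·0 = 44
  Diaz: 2·1 + 12·0 + 10·1 + 6·2 = 24
Jones has the highest total.

Jones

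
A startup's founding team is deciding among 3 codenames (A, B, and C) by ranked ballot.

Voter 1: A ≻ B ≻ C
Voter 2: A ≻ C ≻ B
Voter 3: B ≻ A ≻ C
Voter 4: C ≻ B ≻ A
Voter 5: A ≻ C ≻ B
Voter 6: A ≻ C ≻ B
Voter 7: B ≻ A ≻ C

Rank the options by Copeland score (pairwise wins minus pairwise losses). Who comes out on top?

Pairwise results:
  A vs B: A wins 4–3.
  A vs C: A wins 6–1.
  B vs C: C wins 4–3.
Copeland scores (wins − losses):
  A: 2 − 0 = 2
  B: 0 − 2 = -2
  C: 1 − 1 = 0
A has the best Copeland score.

A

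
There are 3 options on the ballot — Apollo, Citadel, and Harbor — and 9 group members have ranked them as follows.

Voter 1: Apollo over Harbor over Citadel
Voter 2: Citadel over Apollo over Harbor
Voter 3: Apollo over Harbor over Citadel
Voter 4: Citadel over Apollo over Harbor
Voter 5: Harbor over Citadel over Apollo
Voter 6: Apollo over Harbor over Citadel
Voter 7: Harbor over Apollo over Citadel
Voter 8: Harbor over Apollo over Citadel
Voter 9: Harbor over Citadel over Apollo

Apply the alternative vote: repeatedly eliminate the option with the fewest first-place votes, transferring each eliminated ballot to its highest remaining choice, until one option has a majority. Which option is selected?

Round 1: Harbor 4, Apollo 3, Citadel 2. Citadel has the fewest and is eliminated.
Round 2: Apollo 5, Harbor 4. Apollo has a majority.

Apollo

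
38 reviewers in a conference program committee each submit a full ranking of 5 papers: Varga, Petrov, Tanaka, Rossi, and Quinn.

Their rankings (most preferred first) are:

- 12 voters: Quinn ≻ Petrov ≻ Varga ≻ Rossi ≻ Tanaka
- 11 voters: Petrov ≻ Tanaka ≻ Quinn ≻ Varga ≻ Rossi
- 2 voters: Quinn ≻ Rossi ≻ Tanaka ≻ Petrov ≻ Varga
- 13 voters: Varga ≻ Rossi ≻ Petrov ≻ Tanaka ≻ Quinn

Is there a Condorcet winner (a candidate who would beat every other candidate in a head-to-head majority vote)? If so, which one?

Head-to-head results (38 voters total):
Varga vs Petrov: Petrov wins 25–13.
Varga vs Tanaka: Varga wins 25–13.
Varga vs Rossi: Varga wins 36–2.
Varga vs Quinn: Quinn wins 25–13.
Petrov vs Tanaka: Petrov wins 36–2.
Petrov vs Rossi: Petrov wins 23–15.
Petrov vs Quinn: Petrov wins 24–14.
Tanaka vs Rossi: Rossi wins 27–11.
Tanaka vs Quinn: Tanaka wins 24–14.
Rossi vs Quinn: Quinn wins 25–13.
Petrov beats each rival — Varga (25–13), Tanaka (36–2), Rossi (23–15), Quinn (24–14) — so Petrov is the Condorcet winner.

Petrov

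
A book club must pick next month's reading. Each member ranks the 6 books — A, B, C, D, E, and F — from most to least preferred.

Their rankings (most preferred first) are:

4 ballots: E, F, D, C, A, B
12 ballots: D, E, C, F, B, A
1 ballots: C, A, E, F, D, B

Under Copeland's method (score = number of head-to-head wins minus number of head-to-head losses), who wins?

Pairwise results:
  A vs B: B wins 12–5.
  A vs C: C wins 17–0.
  A vs D: D wins 16–1.
  A vs E: E wins 16–1.
  A vs F: F wins 16–1.
  B vs C: C wins 17–0.
  B vs D: D wins 17–0.
  B vs E: E wins 17–0.
  B vs F: F wins 17–0.
  C vs D: D wins 16–1.
  C vs E: E wins 16–1.
  C vs F: C wins 13–4.
  D vs E: D wins 12–5.
  D vs F: D wins 12–5.
  E vs F: E wins 17–0.
Copeland scores (wins − losses):
  A: 0 − 5 = -5
  B: 1 − 4 = -3
  C: 3 − 2 = 1
  D: 5 − 0 = 5
  E: 4 − 1 = 3
  F: 2 − 3 = -1
D has the best Copeland score.

D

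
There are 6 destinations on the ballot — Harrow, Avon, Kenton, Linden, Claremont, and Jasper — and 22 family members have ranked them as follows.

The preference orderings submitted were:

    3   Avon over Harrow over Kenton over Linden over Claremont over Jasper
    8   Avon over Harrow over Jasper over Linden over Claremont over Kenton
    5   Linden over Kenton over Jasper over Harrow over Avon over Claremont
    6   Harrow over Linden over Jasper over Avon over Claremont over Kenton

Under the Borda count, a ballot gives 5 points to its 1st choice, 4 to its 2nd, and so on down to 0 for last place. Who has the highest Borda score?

Borda scores:
  Harrow: 3·4 + 8·4 + 5·2 + 6·5 = 84
  Avon: 3·5 + 8·5 + 5·1 + 6·2 = 72
  Kenton: 3·3 + 8·0 + 5·4 + 6·0 = 29
  Linden: 3·2 + 8·2 + 5·5 + 6·4 = 71
  Claremont: 3·1 + 8·1 + 5·0 + 6·1 = 17
  Jasper: 3·0 + 8·3 + 5·3 + 6·3 = 57
Harrow has the highest total.

Harrow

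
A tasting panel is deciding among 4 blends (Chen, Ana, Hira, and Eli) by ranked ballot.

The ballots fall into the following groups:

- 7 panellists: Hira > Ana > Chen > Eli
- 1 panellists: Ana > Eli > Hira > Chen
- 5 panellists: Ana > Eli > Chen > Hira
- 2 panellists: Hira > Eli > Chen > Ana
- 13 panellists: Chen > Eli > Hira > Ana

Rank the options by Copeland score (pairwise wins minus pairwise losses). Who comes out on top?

Chen

Pairwise results:
  Chen vs Ana: Chen wins 15–13.
  Chen vs Hira: Chen wins 18–10.
  Chen vs Eli: Chen wins 20–8.
  Ana vs Hira: Hira wins 22–6.
  Ana vs Eli: Eli wins 15–13.
  Hira vs Eli: Eli wins 19–9.
Copeland scores (wins − losses):
  Chen: 3 − 0 = 3
  Ana: 0 − 3 = -3
  Hira: 1 − 2 = -1
  Eli: 2 − 1 = 1
Chen has the best Copeland score.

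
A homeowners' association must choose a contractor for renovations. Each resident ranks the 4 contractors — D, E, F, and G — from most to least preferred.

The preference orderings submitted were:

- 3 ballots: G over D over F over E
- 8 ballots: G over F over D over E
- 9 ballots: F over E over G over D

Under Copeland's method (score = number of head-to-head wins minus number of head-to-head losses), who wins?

Pairwise results:
  D vs E: D wins 11–9.
  D vs F: F wins 17–3.
  D vs G: G wins 20–0.
  E vs F: F wins 20–0.
  E vs G: G wins 11–9.
  F vs G: G wins 11–9.
Copeland scores (wins − losses):
  D: 1 − 2 = -1
  E: 0 − 3 = -3
  F: 2 − 1 = 1
  G: 3 − 0 = 3
G has the best Copeland score.

G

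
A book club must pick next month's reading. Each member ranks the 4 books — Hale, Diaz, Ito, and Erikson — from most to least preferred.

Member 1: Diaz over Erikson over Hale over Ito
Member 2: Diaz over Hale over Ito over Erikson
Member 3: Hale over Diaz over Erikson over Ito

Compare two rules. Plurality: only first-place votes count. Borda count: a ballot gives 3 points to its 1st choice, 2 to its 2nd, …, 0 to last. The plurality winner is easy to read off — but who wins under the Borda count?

Diaz

Plurality first-place counts: Hale 1, Diaz 2, Ito 0, Erikson 0 → Diaz.
Borda totals: Hale 6, Diaz 8, Ito 1, Erikson 3 → Diaz.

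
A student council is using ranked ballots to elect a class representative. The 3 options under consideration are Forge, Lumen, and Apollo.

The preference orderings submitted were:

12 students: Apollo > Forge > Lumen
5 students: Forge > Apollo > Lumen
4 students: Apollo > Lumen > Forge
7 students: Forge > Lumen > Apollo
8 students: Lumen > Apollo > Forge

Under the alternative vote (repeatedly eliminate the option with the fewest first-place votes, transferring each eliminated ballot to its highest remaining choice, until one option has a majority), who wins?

Apollo

Round 1: Apollo 16, Forge 12, Lumen 8. Lumen has the fewest and is eliminated.
Round 2: Apollo 24, Forge 12. Apollo has a majority.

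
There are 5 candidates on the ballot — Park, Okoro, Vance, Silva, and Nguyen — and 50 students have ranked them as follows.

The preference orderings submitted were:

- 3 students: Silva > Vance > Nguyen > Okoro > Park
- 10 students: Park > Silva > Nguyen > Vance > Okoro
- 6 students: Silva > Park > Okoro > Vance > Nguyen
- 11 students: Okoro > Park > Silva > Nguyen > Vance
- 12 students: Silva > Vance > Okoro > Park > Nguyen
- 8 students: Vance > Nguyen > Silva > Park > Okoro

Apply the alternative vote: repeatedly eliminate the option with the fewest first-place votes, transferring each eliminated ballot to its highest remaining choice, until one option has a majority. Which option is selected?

Round 1: Silva 21, Okoro 11, Park 10, Vance 8, Nguyen 0. Nguyen has the fewest and is eliminated.
Round 2: Silva 21, Okoro 11, Park 10, Vance 8. Vance has the fewest and is eliminated.
Round 3: Silva 29, Okoro 11, Park 10. Silva has a majority.

Silva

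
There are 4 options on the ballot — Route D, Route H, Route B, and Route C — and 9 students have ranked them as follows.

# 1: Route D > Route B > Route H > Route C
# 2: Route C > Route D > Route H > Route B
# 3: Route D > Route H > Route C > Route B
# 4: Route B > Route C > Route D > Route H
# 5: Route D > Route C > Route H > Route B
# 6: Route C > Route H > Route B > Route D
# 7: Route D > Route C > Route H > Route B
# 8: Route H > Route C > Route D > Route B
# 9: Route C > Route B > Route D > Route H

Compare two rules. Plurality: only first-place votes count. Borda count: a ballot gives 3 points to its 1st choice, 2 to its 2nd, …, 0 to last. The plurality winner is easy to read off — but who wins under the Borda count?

Plurality first-place counts: Route D 4, Route H 1, Route B 1, Route C 3 → Route D.
Borda totals: Route D 17, Route H 11, Route B 8, Route C 18 → Route C.

Route C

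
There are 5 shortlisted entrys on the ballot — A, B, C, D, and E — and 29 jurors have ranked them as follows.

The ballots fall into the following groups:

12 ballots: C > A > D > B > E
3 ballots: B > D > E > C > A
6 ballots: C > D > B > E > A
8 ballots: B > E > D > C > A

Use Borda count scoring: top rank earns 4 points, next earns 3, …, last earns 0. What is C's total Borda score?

Borda scores:
  A: 12·3 + 3·0 + 6·0 + 8·0 = 36
  B: 12·1 + 3·4 + 6·2 + 8·4 = 68
  C: 12·4 + 3·1 + 6·4 + 8·1 = 83
  D: 12·2 + 3·3 + 6·3 + 8·2 = 67
  E: 12·0 + 3·2 + 6·1 + 8·3 = 36

83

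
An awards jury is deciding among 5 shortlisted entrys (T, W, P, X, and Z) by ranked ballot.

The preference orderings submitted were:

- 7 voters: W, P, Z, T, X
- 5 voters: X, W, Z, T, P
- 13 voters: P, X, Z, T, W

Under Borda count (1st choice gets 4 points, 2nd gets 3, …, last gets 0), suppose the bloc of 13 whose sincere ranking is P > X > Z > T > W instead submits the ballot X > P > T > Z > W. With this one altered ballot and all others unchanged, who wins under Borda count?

X

Borda totals with the altered ballot: T 38, W 43, P 60, X 72, Z 37.
The switch changes the winner from P to X.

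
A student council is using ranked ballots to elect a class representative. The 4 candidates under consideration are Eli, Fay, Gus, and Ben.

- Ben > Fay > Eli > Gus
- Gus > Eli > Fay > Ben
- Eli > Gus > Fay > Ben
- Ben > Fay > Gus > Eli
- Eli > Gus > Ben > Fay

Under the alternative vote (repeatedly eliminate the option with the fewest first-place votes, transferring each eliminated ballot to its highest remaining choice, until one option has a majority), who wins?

Round 1: Eli 2, Ben 2, Gus 1, Fay 0. Fay has the fewest and is eliminated.
Round 2: Eli 2, Ben 2, Gus 1. Gus has the fewest and is eliminated.
Round 3: Eli 3, Ben 2. Eli has a majority.

Eli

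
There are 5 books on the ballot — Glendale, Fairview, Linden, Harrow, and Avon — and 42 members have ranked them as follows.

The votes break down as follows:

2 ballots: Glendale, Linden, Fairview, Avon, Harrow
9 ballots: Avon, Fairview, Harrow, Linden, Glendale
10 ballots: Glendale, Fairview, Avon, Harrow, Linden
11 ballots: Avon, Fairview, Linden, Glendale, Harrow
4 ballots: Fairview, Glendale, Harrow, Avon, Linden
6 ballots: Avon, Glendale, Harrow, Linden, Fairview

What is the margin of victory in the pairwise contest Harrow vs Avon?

34

Ballots ranking Harrow above Avon: 4.
Ballots ranking Avon above Harrow: 2+9+10+11+6 = 38.
Avon wins 38–4, a margin of 34.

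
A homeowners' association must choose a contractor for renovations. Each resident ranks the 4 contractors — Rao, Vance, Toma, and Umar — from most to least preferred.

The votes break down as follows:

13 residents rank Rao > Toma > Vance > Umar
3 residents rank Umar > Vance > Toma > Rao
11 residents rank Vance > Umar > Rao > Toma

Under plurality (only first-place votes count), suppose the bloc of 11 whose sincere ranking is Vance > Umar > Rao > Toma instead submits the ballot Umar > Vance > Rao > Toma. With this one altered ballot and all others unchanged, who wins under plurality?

First-place totals with the altered ballot: Rao 13, Vance 0, Toma 0, Umar 14.
The switch changes the winner from Rao to Umar.

Umar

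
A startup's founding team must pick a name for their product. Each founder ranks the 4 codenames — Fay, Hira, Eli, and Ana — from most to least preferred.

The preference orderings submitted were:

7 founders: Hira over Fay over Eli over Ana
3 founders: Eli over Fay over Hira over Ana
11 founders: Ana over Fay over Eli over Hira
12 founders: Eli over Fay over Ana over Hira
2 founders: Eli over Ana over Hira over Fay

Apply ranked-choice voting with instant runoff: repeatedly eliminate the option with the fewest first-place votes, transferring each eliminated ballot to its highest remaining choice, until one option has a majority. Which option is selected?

Eli

Round 1: Eli 17, Ana 11, Hira 7, Fay 0. Fay has the fewest and is eliminated.
Round 2: Eli 17, Ana 11, Hira 7. Hira has the fewest and is eliminated.
Round 3: Eli 24, Ana 11. Eli has a majority.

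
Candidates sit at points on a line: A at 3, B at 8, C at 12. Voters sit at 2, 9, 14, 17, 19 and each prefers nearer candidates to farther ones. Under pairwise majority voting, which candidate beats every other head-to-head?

C

With single-peaked preferences on a line, the Condorcet winner is the candidate closest to the median voter.
The median voter (position 14) is closest to C at 12.
Check: C vs A — voters closer to C: 4 of 5.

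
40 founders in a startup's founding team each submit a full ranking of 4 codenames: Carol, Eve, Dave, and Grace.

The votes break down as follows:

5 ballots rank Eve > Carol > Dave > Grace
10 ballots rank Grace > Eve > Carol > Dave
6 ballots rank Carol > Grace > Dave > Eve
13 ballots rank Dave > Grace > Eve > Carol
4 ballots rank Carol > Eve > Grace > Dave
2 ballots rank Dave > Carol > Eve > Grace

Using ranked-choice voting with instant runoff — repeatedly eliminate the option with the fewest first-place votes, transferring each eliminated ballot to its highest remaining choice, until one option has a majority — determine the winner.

Round 1: Dave 15, Carol 10, Grace 10, Eve 5. Eve has the fewest and is eliminated.
Round 2: Carol 15, Dave 15, Grace 10. Grace has the fewest and is eliminated.
Round 3: Carol 25, Dave 15. Carol has a majority.

Carol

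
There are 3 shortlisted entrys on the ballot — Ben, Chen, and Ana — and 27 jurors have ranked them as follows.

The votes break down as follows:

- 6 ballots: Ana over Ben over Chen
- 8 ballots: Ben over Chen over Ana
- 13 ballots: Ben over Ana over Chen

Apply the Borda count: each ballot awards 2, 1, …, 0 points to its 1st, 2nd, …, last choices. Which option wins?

Borda scores:
  Ben: 6·1 + 8·2 + 13·2 = 48
  Chen: 6·0 + 8·1 + 13·0 = 8
  Ana: 6·2 + 8·0 + 13·1 = 25
Ben has the highest total.

Ben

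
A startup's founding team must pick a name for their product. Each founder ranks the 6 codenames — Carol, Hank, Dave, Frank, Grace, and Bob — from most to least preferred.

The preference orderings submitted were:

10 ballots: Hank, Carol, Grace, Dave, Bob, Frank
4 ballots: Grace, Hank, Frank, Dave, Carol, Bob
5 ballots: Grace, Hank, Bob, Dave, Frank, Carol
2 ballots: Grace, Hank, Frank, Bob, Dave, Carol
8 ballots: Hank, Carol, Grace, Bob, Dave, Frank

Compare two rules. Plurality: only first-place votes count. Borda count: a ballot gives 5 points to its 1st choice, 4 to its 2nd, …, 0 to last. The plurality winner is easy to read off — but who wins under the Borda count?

Hank

Plurality first-place counts: Carol 0, Hank 18, Dave 0, Frank 0, Grace 11, Bob 0 → Hank.
Borda totals: Carol 76, Hank 134, Dave 48, Frank 23, Grace 109, Bob 45 → Hank.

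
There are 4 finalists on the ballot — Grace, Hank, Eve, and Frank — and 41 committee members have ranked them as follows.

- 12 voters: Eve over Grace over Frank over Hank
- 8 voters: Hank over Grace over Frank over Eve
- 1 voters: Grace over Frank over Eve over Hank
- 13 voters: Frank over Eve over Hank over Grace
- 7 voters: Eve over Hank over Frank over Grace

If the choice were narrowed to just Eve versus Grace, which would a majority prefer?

Ballots ranking Eve above Grace: 12+13+7 = 32.
Ballots ranking Grace above Eve: 8+1 = 9.
Eve wins the head-to-head, 32–9.

Eve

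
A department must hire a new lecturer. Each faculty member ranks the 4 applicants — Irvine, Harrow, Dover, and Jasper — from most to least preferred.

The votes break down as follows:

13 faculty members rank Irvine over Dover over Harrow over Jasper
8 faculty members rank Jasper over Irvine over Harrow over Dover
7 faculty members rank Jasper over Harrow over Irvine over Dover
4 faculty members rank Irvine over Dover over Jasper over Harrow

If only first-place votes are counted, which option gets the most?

First-place vote totals:
  Irvine: 17
  Harrow: 0
  Dover: 0
  Jasper: 15
Irvine has the most first-place votes.

Irvine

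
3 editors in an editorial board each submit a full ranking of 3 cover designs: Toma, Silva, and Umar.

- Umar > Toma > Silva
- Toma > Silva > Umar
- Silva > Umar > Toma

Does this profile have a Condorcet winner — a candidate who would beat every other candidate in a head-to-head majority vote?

No

Head-to-head results (3 voters total):
Toma vs Silva: Toma wins 2–1.
Toma vs Umar: Umar wins 2–1.
Silva vs Umar: Silva wins 2–1.
No candidate beats all others: Toma beats Silva beats Umar beats Toma, a majority cycle.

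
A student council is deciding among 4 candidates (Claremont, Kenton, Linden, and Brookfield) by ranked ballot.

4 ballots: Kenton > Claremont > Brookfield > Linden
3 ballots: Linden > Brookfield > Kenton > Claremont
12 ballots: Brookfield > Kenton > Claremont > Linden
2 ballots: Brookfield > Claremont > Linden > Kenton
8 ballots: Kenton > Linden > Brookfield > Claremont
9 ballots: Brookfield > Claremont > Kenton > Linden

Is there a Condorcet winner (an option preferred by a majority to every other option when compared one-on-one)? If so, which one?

Head-to-head results (38 voters total):
Claremont vs Kenton: Kenton wins 27–11.
Claremont vs Linden: Claremont wins 27–11.
Claremont vs Brookfield: Brookfield wins 34–4.
Kenton vs Linden: Kenton wins 33–5.
Kenton vs Brookfield: Brookfield wins 26–12.
Linden vs Brookfield: Brookfield wins 27–11.
Brookfield beats each rival — Claremont (34–4), Kenton (26–12), Linden (27–11) — so Brookfield is the Condorcet winner.

Brookfield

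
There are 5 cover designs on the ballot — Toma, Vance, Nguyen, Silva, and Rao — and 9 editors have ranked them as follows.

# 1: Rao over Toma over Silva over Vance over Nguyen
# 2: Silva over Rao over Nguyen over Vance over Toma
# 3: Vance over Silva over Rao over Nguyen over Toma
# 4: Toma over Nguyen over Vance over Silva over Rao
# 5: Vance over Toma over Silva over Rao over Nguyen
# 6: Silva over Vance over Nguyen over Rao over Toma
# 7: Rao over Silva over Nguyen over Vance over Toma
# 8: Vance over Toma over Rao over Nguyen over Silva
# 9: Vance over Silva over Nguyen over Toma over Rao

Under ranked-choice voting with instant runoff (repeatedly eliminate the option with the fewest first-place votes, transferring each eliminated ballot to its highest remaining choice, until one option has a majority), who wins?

Vance

Round 1: Vance 4, Silva 2, Rao 2, Toma 1, Nguyen 0. Nguyen has the fewest and is eliminated.
Round 2: Vance 4, Silva 2, Rao 2, Toma 1. Toma has the fewest and is eliminated.
Round 3: Vance 5, Silva 2, Rao 2. Vance has a majority.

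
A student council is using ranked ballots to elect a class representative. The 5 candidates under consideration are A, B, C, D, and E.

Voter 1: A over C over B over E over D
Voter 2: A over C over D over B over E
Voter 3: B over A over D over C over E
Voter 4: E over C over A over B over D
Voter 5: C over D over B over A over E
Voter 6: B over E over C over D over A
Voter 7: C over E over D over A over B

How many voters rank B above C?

2

Ballots ranking B above C: 2.
Ballots ranking C above B: 5.
So 2 of 7 voters prefer B to C.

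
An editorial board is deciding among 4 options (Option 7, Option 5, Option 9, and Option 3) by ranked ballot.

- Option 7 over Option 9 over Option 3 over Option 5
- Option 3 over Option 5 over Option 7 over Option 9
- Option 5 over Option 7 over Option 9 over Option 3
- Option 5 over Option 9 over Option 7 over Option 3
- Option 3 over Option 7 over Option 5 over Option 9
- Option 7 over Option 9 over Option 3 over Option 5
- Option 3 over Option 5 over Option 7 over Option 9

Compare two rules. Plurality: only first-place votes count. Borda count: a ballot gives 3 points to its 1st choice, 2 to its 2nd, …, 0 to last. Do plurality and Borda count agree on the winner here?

No

Plurality first-place counts: Option 7 2, Option 5 2, Option 9 0, Option 3 3 → Option 3.
Borda totals: Option 7 13, Option 5 11, Option 9 7, Option 3 11 → Option 7.
The two rules disagree: plurality picks Option 3, Borda picks Option 7.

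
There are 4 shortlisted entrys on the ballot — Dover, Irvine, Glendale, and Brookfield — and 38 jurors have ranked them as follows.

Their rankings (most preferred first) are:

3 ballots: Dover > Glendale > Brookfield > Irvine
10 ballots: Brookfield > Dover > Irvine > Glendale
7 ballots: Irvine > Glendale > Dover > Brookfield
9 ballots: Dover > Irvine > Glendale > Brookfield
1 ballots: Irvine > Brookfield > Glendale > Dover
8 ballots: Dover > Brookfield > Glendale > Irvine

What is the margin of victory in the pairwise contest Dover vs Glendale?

Ballots ranking Dover above Glendale: 3+10+9+8 = 30.
Ballots ranking Glendale above Dover: 7+1 = 8.
Dover wins 30–8, a margin of 22.

22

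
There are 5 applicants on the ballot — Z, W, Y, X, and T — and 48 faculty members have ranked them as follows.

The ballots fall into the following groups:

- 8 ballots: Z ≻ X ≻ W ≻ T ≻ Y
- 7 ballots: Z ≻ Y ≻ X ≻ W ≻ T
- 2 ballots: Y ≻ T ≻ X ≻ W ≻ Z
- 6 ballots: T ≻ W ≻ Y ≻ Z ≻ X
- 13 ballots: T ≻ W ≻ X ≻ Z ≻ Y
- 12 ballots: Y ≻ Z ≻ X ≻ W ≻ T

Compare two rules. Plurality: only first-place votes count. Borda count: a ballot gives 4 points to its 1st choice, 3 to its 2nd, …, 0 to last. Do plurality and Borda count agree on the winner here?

No

Plurality first-place counts: Z 15, W 0, Y 14, X 0, T 19 → T.
Borda totals: Z 115, W 94, Y 89, X 92, T 90 → Z.
The two rules disagree: plurality picks T, Borda picks Z.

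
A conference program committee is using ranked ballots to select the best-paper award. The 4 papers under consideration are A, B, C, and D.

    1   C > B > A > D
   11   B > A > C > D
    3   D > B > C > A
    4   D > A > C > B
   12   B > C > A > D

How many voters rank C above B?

Ballots ranking C above B: 1+4 = 5.
Ballots ranking B above C: 11+3+12 = 26.
So 5 of 31 voters prefer C to B.

5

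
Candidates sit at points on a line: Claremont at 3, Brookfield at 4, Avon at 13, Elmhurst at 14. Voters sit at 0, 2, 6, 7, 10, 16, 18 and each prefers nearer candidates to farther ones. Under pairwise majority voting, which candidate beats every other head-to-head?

With single-peaked preferences on a line, the Condorcet winner is the candidate closest to the median voter.
The median voter (position 7) is closest to Brookfield at 4.
Check: Brookfield vs Avon — voters closer to Brookfield: 4 of 7.

Brookfield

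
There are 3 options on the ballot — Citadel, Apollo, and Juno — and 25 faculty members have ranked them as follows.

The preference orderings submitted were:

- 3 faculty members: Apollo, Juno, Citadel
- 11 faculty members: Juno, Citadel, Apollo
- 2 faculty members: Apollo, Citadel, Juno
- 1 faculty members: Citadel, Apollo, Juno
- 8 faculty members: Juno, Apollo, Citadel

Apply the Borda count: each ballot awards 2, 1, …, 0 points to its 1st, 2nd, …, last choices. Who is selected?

Borda scores:
  Citadel: 3·0 + 11·1 + 2·1 + 2 + 8·0 = 15
  Apollo: 3·2 + 11·0 + 2·2 + 1 + 8·1 = 19
  Juno: 3·1 + 11·2 + 2·0 + 0 + 8·2 = 41
Juno has the highest total.

Juno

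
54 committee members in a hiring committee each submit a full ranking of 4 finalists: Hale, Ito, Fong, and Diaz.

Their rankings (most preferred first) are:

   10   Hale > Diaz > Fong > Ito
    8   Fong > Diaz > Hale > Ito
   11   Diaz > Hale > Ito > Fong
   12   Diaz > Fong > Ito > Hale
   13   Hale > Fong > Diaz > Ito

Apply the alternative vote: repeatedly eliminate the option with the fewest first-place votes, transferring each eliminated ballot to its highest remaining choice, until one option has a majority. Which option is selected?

Round 1: Hale 23, Diaz 23, Fong 8, Ito 0. Ito has the fewest and is eliminated.
Round 2: Hale 23, Diaz 23, Fong 8. Fong has the fewest and is eliminated.
Round 3: Diaz 31, Hale 23. Diaz has a majority.

Diaz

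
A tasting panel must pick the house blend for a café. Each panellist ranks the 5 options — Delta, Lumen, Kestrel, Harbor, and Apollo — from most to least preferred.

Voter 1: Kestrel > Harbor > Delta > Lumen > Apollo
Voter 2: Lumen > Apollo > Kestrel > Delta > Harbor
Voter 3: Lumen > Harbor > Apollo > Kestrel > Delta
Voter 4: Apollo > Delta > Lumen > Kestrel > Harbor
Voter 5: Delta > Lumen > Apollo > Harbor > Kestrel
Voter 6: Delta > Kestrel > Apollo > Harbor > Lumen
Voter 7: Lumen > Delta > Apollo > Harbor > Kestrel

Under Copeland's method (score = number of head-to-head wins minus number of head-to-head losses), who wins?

Delta

Pairwise results:
  Delta vs Lumen: Delta wins 4–3.
  Delta vs Kestrel: Delta wins 4–3.
  Delta vs Harbor: Delta wins 5–2.
  Delta vs Apollo: Delta wins 4–3.
  Lumen vs Kestrel: Lumen wins 5–2.
  Lumen vs Harbor: Lumen wins 5–2.
  Lumen vs Apollo: Lumen wins 5–2.
  Kestrel vs Harbor: Kestrel wins 4–3.
  Kestrel vs Apollo: Apollo wins 5–2.
  Harbor vs Apollo: Apollo wins 5–2.
Copeland scores (wins − losses):
  Delta: 4 − 0 = 4
  Lumen: 3 − 1 = 2
  Kestrel: 1 − 3 = -2
  Harbor: 0 − 4 = -4
  Apollo: 2 − 2 = 0
Delta has the best Copeland score.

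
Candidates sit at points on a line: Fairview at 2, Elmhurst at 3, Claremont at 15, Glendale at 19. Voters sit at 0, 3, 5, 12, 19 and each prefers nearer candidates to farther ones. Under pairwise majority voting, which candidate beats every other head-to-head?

Elmhurst

With single-peaked preferences on a line, the Condorcet winner is the candidate closest to the median voter.
The median voter (position 5) is closest to Elmhurst at 3.
Check: Elmhurst vs Fairview — voters closer to Elmhurst: 4 of 5.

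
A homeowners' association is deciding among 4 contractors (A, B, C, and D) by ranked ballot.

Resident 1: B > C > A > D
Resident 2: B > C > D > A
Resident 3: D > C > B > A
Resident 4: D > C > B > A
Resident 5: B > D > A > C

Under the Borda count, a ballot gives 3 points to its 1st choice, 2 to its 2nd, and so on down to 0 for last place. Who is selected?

B

Borda scores:
  A: 1 + 0 + 0 + 0 + 1 = 2
  B: 3 + 3 + 1 + 1 + 3 = 11
  C: 2 + 2 + 2 + 2 + 0 = 8
  D: 0 + 1 + 3 + 3 + 2 = 9
B has the highest total.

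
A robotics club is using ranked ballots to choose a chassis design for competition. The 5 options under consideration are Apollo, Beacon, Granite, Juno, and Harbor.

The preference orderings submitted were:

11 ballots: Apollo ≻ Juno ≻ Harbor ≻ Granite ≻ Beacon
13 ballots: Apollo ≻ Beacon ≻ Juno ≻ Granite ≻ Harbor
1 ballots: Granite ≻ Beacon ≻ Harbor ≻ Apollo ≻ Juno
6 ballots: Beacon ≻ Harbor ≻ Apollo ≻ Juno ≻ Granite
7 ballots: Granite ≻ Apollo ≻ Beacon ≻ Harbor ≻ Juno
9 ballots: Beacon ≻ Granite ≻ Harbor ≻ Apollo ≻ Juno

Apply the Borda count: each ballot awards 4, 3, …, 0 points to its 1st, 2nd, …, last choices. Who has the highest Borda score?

Borda scores:
  Apollo: 11·4 + 13·4 + 1 + 6·2 + 7·3 + 9·1 = 139
  Beacon: 11·0 + 13·3 + 3 + 6·4 + 7·2 + 9·4 = 116
  Granite: 11·1 + 13·1 + 4 + 6·0 + 7·4 + 9·3 = 83
  Juno: 11·3 + 13·2 + 0 + 6·1 + 7·0 + 9·0 = 65
  Harbor: 11·2 + 13·0 + 2 + 6·3 + 7·1 + 9·2 = 67
Apollo has the highest total.

Apollo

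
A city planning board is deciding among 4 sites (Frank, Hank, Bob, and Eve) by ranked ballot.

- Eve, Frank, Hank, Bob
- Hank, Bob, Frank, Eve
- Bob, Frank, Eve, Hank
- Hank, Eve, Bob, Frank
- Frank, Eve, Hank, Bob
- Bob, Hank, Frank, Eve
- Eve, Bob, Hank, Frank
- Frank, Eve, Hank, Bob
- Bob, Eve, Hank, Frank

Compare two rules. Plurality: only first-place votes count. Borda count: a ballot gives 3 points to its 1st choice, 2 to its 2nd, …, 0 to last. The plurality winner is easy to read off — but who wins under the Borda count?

Eve

Plurality first-place counts: Frank 2, Hank 2, Bob 3, Eve 2 → Bob.
Borda totals: Frank 12, Hank 13, Bob 14, Eve 15 → Eve.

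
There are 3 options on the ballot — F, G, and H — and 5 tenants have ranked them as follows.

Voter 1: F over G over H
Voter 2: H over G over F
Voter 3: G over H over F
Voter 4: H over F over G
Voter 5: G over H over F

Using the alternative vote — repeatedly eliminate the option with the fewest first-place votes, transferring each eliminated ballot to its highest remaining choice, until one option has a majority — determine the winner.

G

Round 1: G 2, H 2, F 1. F has the fewest and is eliminated.
Round 2: G 3, H 2. G has a majority.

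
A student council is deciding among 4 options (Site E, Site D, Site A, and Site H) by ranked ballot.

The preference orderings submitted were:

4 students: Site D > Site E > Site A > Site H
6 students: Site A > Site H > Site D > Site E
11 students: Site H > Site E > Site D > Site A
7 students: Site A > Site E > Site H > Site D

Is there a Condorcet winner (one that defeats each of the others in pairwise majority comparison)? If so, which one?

Head-to-head results (28 voters total):
Site E vs Site D: Site E wins 18–10.
Site E vs Site A: Site E wins 15–13.
Site E vs Site H: Site H wins 17–11.
Site D vs Site A: Site D wins 15–13.
Site D vs Site H: Site H wins 24–4.
Site A vs Site H: Site A wins 17–11.
No candidate beats all others: Site E beats Site A beats Site H beats Site E, a majority cycle.

None — there is no Condorcet winner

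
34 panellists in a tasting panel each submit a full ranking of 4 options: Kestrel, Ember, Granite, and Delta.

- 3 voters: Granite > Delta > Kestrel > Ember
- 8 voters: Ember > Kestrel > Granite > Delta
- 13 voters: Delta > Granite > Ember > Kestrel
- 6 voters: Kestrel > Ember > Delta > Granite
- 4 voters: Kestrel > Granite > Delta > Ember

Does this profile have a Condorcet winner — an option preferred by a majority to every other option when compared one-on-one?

Head-to-head results (34 voters total):
Kestrel vs Ember: Ember wins 21–13.
Kestrel vs Granite: Kestrel wins 18–16.
Kestrel vs Delta: Kestrel wins 18–16.
Ember vs Granite: Granite wins 20–14.
Ember vs Delta: Delta wins 20–14.
Granite vs Delta: Delta wins 19–15.
No candidate beats all others: Kestrel beats Granite beats Ember beats Kestrel, a majority cycle.

No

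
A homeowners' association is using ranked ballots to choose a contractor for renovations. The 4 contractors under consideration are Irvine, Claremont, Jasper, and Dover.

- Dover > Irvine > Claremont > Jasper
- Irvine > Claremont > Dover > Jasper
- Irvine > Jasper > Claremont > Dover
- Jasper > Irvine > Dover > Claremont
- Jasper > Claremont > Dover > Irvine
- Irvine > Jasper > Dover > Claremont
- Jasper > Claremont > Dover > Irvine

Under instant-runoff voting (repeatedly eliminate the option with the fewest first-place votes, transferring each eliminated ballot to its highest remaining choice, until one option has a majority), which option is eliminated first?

Claremont

Round 1: Irvine 3, Jasper 3, Dover 1, Claremont 0. Claremont has the fewest and is eliminated.
Round 2: Irvine 3, Jasper 3, Dover 1. Dover has the fewest and is eliminated.
Round 3: Irvine 4, Jasper 3. Irvine has a majority.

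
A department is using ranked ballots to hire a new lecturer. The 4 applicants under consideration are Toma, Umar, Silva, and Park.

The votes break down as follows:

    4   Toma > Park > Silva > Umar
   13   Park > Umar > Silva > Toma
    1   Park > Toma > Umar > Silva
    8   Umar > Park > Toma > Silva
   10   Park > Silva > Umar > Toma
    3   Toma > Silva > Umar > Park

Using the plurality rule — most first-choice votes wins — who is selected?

Park

First-place vote totals:
  Toma: 7
  Umar: 8
  Silva: 0
  Park: 24
Park has the most first-place votes.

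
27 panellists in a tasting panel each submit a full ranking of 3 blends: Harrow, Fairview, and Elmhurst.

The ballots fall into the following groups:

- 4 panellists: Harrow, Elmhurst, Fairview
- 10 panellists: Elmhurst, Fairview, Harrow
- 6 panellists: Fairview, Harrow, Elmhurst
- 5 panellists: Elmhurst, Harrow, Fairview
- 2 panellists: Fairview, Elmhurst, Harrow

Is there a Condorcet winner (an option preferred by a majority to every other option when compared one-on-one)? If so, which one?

Elmhurst

Head-to-head results (27 voters total):
Harrow vs Fairview: Fairview wins 18–9.
Harrow vs Elmhurst: Elmhurst wins 17–10.
Fairview vs Elmhurst: Elmhurst wins 19–8.
Elmhurst beats each rival — Harrow (17–10), Fairview (19–8) — so Elmhurst is the Condorcet winner.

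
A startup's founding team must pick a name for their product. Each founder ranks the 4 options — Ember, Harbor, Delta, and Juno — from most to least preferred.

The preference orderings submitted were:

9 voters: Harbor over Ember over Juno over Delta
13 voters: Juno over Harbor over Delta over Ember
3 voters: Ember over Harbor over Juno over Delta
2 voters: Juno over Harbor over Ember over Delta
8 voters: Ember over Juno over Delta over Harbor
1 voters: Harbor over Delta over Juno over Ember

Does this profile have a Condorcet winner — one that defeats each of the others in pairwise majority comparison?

No

Head-to-head results (36 voters total):
Ember vs Harbor: Harbor wins 25–11.
Ember vs Delta: Ember wins 22–14.
Ember vs Juno: Ember wins 20–16.
Harbor vs Delta: Harbor wins 28–8.
Harbor vs Juno: Juno wins 23–13.
Delta vs Juno: Juno wins 35–1.
No candidate beats all others: Ember beats Juno beats Harbor beats Ember, a majority cycle.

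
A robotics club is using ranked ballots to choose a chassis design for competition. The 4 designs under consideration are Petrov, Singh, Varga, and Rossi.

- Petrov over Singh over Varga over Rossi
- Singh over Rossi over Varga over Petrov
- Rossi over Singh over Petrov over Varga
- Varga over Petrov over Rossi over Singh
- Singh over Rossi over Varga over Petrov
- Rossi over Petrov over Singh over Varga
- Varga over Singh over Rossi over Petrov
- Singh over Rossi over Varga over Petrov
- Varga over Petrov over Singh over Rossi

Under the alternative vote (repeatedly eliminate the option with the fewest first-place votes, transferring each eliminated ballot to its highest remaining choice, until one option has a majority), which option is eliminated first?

Petrov

Round 1: Singh 3, Varga 3, Rossi 2, Petrov 1. Petrov has the fewest and is eliminated.
Round 2: Singh 4, Varga 3, Rossi 2. Rossi has the fewest and is eliminated.
Round 3: Singh 6, Varga 3. Singh has a majority.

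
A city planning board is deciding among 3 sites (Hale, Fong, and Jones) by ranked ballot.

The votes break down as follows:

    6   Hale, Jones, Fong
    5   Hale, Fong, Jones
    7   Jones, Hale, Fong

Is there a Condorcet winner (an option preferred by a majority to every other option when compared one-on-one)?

Head-to-head results (18 voters total):
Hale vs Fong: Hale wins 18–0.
Hale vs Jones: Hale wins 11–7.
Fong vs Jones: Jones wins 13–5.
Hale beats each rival — Fong (18–0), Jones (11–7) — so Hale is the Condorcet winner.

Yes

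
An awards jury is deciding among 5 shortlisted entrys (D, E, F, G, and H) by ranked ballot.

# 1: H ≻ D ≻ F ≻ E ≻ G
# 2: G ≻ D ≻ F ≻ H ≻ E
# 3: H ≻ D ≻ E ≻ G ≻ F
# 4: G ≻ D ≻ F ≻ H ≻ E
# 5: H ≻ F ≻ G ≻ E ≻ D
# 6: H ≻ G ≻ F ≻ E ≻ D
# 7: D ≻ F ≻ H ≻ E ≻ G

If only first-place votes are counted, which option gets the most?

First-place vote totals:
  D: 1
  E: 0
  F: 0
  G: 2
  H: 4
H has the most first-place votes.

H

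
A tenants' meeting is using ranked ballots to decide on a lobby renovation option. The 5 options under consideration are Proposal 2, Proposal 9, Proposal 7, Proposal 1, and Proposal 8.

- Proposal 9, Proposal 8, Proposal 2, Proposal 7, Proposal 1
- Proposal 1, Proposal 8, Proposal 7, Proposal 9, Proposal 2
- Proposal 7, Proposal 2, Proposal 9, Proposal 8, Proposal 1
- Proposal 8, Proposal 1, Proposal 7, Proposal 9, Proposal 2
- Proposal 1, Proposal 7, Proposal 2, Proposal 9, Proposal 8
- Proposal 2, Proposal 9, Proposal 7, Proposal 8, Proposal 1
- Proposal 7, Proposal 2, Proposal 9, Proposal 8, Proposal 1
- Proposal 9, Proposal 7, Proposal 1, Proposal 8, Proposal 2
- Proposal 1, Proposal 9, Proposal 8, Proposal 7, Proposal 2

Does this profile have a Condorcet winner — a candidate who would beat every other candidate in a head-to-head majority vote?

Head-to-head results (9 voters total):
Proposal 2 vs Proposal 9: Proposal 9 wins 5–4.
Proposal 2 vs Proposal 7: Proposal 7 wins 7–2.
Proposal 2 vs Proposal 1: Proposal 1 wins 5–4.
Proposal 2 vs Proposal 8: Proposal 8 wins 5–4.
Proposal 9 vs Proposal 7: Proposal 7 wins 5–4.
Proposal 9 vs Proposal 1: Proposal 9 wins 5–4.
Proposal 9 vs Proposal 8: Proposal 9 wins 7–2.
Proposal 7 vs Proposal 1: Proposal 7 wins 5–4.
Proposal 7 vs Proposal 8: Proposal 7 wins 5–4.
Proposal 1 vs Proposal 8: Proposal 8 wins 5–4.
Proposal 7 beats each rival — Proposal 2 (7–2), Proposal 9 (5–4), Proposal 1 (5–4), Proposal 8 (5–4) — so Proposal 7 is the Condorcet winner.

Yes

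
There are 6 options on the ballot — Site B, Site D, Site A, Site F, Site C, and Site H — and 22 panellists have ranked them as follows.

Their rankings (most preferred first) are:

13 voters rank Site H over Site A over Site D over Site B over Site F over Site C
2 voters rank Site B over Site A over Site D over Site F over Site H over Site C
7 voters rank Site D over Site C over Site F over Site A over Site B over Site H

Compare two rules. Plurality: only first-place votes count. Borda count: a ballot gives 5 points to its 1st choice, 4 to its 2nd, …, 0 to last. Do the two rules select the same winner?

Plurality first-place counts: Site B 2, Site D 7, Site A 0, Site F 0, Site C 0, Site H 13 → Site H.
Borda totals: Site B 43, Site D 80, Site A 74, Site F 38, Site C 28, Site H 67 → Site D.
The two rules disagree: plurality picks Site H, Borda picks Site D.

No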